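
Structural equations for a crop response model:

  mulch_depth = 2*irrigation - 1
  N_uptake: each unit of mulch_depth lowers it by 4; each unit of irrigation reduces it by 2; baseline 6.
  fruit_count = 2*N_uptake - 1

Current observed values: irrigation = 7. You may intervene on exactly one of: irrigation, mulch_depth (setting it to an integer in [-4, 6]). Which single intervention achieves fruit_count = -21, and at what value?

Intervening on irrigation: with other inputs at their observed values, fruit_count = -20*irrigation + 19. Solving for -21 gives irrigation = 2, within [-4, 6].
Intervening on mulch_depth: fruit_count = -8*mulch_depth - 17. Reaching -21 requires mulch_depth = 1/2, not an integer.

set irrigation = 2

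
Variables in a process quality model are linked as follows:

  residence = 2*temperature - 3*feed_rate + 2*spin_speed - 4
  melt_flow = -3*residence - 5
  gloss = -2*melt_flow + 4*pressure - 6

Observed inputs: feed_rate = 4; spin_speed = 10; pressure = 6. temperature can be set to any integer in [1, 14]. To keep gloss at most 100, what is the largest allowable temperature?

Substituting into the residence equation gives residence = 2*temperature + 4.
Substituting into the melt_flow equation gives melt_flow = -6*temperature - 17.
Substituting into the gloss equation gives gloss = 12*temperature + 52.
Require 12*temperature + 52 ≤ 100, so temperature ≤ 4.
The largest integer in [1, 14] satisfying this is 4.

temperature = 4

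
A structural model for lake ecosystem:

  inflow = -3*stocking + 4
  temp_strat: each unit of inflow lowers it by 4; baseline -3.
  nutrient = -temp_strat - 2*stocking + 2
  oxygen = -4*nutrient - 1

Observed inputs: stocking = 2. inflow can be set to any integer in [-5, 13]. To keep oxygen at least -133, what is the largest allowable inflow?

Intervening on inflow fixes its value directly, overriding its dependence on stocking.
Substituting into the nutrient equation gives nutrient = 4*inflow + 1.
This gives oxygen = -16*inflow - 5.
Require -16*inflow - 5 ≥ -133, so inflow ≤ 8.
The largest integer in [-5, 13] satisfying this is 8.

inflow = 8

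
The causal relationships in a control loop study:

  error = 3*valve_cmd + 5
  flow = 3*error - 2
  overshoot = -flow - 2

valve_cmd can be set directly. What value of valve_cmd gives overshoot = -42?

Substituting into the flow equation gives flow = 9*valve_cmd + 13.
This gives overshoot = -9*valve_cmd - 15.
Solve -9*valve_cmd - 15 = -42: valve_cmd = (-42 + 15) / -9 = 3.

valve_cmd = 3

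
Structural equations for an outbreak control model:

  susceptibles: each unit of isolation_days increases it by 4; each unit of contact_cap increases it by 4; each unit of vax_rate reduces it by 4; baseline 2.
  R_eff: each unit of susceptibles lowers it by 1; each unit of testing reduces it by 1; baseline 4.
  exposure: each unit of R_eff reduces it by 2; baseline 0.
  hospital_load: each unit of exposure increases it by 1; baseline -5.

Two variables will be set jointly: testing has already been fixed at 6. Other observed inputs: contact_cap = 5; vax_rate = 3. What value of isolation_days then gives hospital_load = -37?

With testing held at 6:
Substituting into the susceptibles equation gives susceptibles = 4*isolation_days + 10.
Substituting into the R_eff equation gives R_eff = -4*isolation_days - 12.
This gives exposure = 8*isolation_days + 24.
Substituting into the hospital_load equation gives hospital_load = 8*isolation_days + 19.
Solve 8*isolation_days + 19 = -37: isolation_days = (-37 - 19) / 8 = -7.

isolation_days = -7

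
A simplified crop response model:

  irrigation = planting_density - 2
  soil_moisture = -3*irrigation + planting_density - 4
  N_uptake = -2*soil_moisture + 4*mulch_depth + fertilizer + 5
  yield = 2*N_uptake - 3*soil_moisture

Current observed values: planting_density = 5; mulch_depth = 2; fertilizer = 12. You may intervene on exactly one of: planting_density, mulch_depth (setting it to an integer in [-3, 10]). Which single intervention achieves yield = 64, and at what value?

set planting_density = 2

Intervening on planting_density: with other inputs at their observed values, yield = 14*planting_density + 36. Solving for 64 gives planting_density = 2, within [-3, 10].
Intervening on mulch_depth: yield = 8*mulch_depth + 90. Reaching 64 requires mulch_depth = -13/4, not an integer.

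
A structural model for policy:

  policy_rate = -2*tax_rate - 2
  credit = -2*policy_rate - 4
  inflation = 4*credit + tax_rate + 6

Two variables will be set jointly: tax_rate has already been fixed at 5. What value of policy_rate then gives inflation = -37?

With tax_rate held at 5:
Intervening on policy_rate fixes its value directly, overriding its dependence on tax_rate.
Substituting into the inflation equation gives inflation = -8*policy_rate - 5.
Solve -8*policy_rate - 5 = -37: policy_rate = (-37 + 5) / -8 = 4.

policy_rate = 4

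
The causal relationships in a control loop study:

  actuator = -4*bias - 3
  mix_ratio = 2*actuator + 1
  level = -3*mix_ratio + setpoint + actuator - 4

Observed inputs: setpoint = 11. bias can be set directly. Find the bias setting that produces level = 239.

Substituting into the mix_ratio equation gives mix_ratio = -8*bias - 5.
Substituting into the level equation gives level = 20*bias + 19.
Solve 20*bias + 19 = 239: bias = (239 - 19) / 20 = 11.

bias = 11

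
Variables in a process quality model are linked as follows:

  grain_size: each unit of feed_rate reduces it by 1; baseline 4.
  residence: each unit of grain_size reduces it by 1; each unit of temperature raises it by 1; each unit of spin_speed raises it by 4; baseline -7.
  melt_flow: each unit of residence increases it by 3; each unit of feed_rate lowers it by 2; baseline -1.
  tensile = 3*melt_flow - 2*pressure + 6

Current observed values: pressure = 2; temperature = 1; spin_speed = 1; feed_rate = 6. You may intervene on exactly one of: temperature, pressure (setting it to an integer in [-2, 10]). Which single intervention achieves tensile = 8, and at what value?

set temperature = 6

Intervening on temperature: with other inputs at their observed values, tensile = 9*temperature - 46. Solving for 8 gives temperature = 6, within [-2, 10].
Intervening on pressure: tensile = -2*pressure - 33. Reaching 8 requires pressure = -41/2, not an integer.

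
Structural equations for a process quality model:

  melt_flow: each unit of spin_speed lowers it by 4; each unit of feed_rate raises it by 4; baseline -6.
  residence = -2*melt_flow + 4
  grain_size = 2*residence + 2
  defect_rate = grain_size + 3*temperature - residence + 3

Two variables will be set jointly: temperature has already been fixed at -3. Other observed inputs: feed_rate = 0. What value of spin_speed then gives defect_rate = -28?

spin_speed = -5

With temperature held at -3:
Substituting into the melt_flow equation gives melt_flow = -4*spin_speed - 6.
residence becomes 8*spin_speed + 16.
So grain_size = 16*spin_speed + 34.
This gives defect_rate = 8*spin_speed + 12.
Solve 8*spin_speed + 12 = -28: spin_speed = (-28 - 12) / 8 = -5.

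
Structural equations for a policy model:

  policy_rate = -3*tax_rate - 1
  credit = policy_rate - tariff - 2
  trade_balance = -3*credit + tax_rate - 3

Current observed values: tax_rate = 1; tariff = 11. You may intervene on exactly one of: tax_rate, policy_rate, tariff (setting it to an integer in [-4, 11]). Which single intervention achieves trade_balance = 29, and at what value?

set tax_rate = -1

Intervening on tax_rate: with other inputs at their observed values, trade_balance = 10*tax_rate + 39. Solving for 29 gives tax_rate = -1, within [-4, 11].
Intervening on policy_rate: trade_balance = -3*policy_rate + 37. Reaching 29 requires policy_rate = 8/3, not an integer.
Intervening on tariff: trade_balance = 3*tariff + 16. Reaching 29 requires tariff = 13/3, not an integer.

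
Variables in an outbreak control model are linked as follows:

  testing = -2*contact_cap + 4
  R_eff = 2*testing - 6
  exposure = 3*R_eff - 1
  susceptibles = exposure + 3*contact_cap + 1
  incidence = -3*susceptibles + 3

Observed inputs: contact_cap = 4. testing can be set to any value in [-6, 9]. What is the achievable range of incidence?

-141 to 129

Intervening on testing fixes its value directly, overriding its dependence on contact_cap.
Substituting into the exposure equation gives exposure = 6*testing - 19.
This gives susceptibles = 6*testing - 6.
This gives incidence = -18*testing + 21.
Linear in testing, so extremes are at the endpoints: testing = -6 gives incidence = 129; testing = 9 gives incidence = -141.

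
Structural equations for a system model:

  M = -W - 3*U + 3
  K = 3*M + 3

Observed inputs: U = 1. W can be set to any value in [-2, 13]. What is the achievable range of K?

-36 to 9

Substituting into the M equation gives M = -W.
Substituting into the K equation gives K = -3*W + 3.
Linear in W, so extremes are at the endpoints: W = -2 gives K = 9; W = 13 gives K = -36.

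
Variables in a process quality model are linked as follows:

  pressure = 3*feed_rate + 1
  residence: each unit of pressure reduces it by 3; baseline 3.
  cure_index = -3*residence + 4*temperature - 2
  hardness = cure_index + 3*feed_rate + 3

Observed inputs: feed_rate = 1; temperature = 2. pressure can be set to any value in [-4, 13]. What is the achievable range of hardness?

-33 to 120

Intervening on pressure fixes its value directly, overriding its dependence on feed_rate.
Substituting into the cure_index equation gives cure_index = 9*pressure - 3.
hardness becomes 9*pressure + 3.
Linear in pressure, so extremes are at the endpoints: pressure = -4 gives hardness = -33; pressure = 13 gives hardness = 120.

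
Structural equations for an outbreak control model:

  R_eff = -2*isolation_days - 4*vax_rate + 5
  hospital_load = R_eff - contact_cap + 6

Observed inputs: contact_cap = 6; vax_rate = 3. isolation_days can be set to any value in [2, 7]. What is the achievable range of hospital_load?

Substituting into the R_eff equation gives R_eff = -2*isolation_days - 7.
Substituting into the hospital_load equation gives hospital_load = -2*isolation_days - 7.
Linear in isolation_days, so extremes are at the endpoints: isolation_days = 2 gives hospital_load = -11; isolation_days = 7 gives hospital_load = -21.

-21 to -11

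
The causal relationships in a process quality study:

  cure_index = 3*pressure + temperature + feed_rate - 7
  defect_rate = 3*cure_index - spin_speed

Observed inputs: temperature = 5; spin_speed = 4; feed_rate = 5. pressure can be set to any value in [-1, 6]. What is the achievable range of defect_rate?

Substituting into the cure_index equation gives cure_index = 3*pressure + 3.
defect_rate becomes 9*pressure + 5.
Linear in pressure, so extremes are at the endpoints: pressure = -1 gives defect_rate = -4; pressure = 6 gives defect_rate = 59.

-4 to 59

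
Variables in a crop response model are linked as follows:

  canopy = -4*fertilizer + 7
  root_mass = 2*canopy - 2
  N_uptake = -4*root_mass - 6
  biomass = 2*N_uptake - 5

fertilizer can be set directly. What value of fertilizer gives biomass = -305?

fertilizer = -3

Substituting into the root_mass equation gives root_mass = -8*fertilizer + 12.
So N_uptake = 32*fertilizer - 54.
Substituting into the biomass equation gives biomass = 64*fertilizer - 113.
Solve 64*fertilizer - 113 = -305: fertilizer = (-305 + 113) / 64 = -3.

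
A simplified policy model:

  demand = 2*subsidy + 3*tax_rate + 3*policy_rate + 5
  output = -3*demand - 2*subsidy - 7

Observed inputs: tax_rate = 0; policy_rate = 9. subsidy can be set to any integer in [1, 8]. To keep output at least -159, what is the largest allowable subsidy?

Substituting into the demand equation gives demand = 2*subsidy + 32.
Substituting into the output equation gives output = -8*subsidy - 103.
Require -8*subsidy - 103 ≥ -159, so subsidy ≤ 7.
The largest integer in [1, 8] satisfying this is 7.

subsidy = 7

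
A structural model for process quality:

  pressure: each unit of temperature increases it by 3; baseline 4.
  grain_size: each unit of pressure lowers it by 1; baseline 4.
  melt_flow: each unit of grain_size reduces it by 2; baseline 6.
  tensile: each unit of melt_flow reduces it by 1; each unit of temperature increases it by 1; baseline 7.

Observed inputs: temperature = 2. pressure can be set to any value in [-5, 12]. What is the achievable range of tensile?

Intervening on pressure fixes its value directly, overriding its dependence on temperature.
Substituting into the melt_flow equation gives melt_flow = 2*pressure - 2.
Substituting into the tensile equation gives tensile = -2*pressure + 11.
Linear in pressure, so extremes are at the endpoints: pressure = -5 gives tensile = 21; pressure = 12 gives tensile = -13.

-13 to 21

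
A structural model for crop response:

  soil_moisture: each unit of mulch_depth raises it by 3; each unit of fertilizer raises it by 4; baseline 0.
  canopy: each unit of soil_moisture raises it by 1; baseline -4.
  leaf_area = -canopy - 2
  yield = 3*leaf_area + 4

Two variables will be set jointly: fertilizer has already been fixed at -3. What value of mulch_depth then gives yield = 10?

mulch_depth = 4

With fertilizer held at -3:
Substituting into the soil_moisture equation gives soil_moisture = 3*mulch_depth - 12.
Substituting into the canopy equation gives canopy = 3*mulch_depth - 16.
So leaf_area = -3*mulch_depth + 14.
This gives yield = -9*mulch_depth + 46.
Solve -9*mulch_depth + 46 = 10: mulch_depth = (10 - 46) / -9 = 4.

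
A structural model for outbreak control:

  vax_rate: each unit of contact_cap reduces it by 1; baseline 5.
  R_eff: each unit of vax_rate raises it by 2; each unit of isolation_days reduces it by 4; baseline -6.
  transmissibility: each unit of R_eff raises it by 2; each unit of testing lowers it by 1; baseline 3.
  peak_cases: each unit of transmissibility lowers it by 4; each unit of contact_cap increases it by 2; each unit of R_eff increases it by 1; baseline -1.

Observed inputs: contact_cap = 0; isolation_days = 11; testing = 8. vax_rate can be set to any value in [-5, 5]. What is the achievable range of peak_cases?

Intervening on vax_rate fixes its value directly, overriding its dependence on contact_cap.
Substituting into the R_eff equation gives R_eff = 2*vax_rate - 50.
Substituting into the transmissibility equation gives transmissibility = 4*vax_rate - 105.
Substituting into the peak_cases equation gives peak_cases = -14*vax_rate + 369.
Linear in vax_rate, so extremes are at the endpoints: vax_rate = -5 gives peak_cases = 439; vax_rate = 5 gives peak_cases = 299.

299 to 439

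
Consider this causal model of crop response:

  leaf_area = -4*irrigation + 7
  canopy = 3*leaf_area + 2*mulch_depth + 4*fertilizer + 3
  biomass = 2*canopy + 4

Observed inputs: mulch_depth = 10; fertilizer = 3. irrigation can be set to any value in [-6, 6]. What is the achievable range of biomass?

-28 to 260

Substituting into the canopy equation gives canopy = -12*irrigation + 56.
This gives biomass = -24*irrigation + 116.
Linear in irrigation, so extremes are at the endpoints: irrigation = -6 gives biomass = 260; irrigation = 6 gives biomass = -28.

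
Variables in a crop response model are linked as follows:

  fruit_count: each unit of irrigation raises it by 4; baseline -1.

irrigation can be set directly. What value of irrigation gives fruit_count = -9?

Solve 4*irrigation - 1 = -9: irrigation = (-9 + 1) / 4 = -2.

irrigation = -2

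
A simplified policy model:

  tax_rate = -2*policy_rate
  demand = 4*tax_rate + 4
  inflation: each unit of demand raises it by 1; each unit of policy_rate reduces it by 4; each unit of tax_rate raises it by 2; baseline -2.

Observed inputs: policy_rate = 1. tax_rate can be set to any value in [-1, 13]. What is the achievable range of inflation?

-8 to 76

Intervening on tax_rate fixes its value directly, overriding its dependence on policy_rate.
Substituting into the inflation equation gives inflation = 6*tax_rate - 2.
Linear in tax_rate, so extremes are at the endpoints: tax_rate = -1 gives inflation = -8; tax_rate = 13 gives inflation = 76.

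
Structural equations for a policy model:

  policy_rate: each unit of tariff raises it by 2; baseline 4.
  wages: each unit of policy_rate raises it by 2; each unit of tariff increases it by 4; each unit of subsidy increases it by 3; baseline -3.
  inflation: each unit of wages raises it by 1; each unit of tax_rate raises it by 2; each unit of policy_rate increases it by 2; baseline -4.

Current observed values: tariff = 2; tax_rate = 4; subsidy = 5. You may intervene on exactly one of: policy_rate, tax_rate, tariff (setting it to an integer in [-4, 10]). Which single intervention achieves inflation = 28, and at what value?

Intervening on policy_rate: with other inputs at their observed values, inflation = 4*policy_rate + 24. Solving for 28 gives policy_rate = 1, within [-4, 10].
Intervening on tax_rate: inflation = 2*tax_rate + 48. Reaching 28 requires tax_rate = -10, outside [-4, 10].
Intervening on tariff: inflation = 12*tariff + 32. Reaching 28 requires tariff = -1/3, not an integer.

set policy_rate = 1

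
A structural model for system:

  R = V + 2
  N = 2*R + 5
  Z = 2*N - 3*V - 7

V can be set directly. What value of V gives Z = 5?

Substituting into the N equation gives N = 2*V + 9.
Substituting into the Z equation gives Z = V + 11.
Solve V + 11 = 5: V = (5 - 11) / 1 = -6.

V = -6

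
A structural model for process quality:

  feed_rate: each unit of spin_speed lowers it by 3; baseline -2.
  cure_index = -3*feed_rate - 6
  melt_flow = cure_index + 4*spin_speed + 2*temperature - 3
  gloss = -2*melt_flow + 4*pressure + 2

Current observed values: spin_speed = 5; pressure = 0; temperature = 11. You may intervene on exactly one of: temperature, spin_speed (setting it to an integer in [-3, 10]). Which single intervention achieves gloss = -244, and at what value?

Intervening on temperature: gloss = -4*temperature - 122. Reaching -244 requires temperature = 61/2, not an integer.
Intervening on spin_speed: with other inputs at their observed values, gloss = -26*spin_speed - 36. Solving for -244 gives spin_speed = 8, within [-3, 10].

set spin_speed = 8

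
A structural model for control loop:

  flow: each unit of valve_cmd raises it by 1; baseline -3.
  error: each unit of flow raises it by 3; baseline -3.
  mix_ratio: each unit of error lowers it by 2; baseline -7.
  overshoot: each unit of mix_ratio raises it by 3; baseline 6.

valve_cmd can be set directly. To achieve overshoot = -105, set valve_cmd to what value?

Substituting into the error equation gives error = 3*valve_cmd - 12.
Substituting into the mix_ratio equation gives mix_ratio = -6*valve_cmd + 17.
Substituting into the overshoot equation gives overshoot = -18*valve_cmd + 57.
Solve -18*valve_cmd + 57 = -105: valve_cmd = (-105 - 57) / -18 = 9.

valve_cmd = 9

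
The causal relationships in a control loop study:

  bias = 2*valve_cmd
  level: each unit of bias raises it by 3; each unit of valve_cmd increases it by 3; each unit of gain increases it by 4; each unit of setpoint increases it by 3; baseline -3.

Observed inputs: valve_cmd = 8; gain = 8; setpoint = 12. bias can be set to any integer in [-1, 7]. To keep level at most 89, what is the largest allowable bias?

Intervening on bias fixes its value directly, overriding its dependence on valve_cmd.
Substituting into the level equation gives level = 3*bias + 89.
Require 3*bias + 89 ≤ 89, so bias ≤ 0.
The largest integer in [-1, 7] satisfying this is 0.

bias = 0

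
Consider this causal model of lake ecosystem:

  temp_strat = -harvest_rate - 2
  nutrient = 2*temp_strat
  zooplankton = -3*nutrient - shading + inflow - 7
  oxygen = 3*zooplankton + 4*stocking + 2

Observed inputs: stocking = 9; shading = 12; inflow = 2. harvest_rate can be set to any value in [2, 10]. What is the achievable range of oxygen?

59 to 203

Substituting into the nutrient equation gives nutrient = -2*harvest_rate - 4.
So zooplankton = 6*harvest_rate - 5.
Substituting into the oxygen equation gives oxygen = 18*harvest_rate + 23.
Linear in harvest_rate, so extremes are at the endpoints: harvest_rate = 2 gives oxygen = 59; harvest_rate = 10 gives oxygen = 203.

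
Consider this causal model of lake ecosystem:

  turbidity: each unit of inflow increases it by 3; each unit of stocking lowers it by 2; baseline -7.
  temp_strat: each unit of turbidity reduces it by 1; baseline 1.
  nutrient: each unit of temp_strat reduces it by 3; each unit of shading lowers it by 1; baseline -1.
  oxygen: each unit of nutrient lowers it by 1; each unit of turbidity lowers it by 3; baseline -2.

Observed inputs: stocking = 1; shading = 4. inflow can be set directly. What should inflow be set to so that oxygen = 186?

Substituting into the turbidity equation gives turbidity = 3*inflow - 9.
This gives temp_strat = -3*inflow + 10.
nutrient becomes 9*inflow - 35.
Substituting into the oxygen equation gives oxygen = -18*inflow + 60.
Solve -18*inflow + 60 = 186: inflow = (186 - 60) / -18 = -7.

inflow = -7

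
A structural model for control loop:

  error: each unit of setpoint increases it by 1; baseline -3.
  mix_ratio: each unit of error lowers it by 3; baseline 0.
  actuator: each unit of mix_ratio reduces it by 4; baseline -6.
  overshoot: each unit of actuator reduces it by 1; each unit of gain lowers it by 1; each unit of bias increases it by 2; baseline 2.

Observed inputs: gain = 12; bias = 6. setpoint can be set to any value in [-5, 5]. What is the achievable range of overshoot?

-16 to 104

Substituting into the mix_ratio equation gives mix_ratio = -3*setpoint + 9.
actuator becomes 12*setpoint - 42.
Substituting into the overshoot equation gives overshoot = -12*setpoint + 44.
Linear in setpoint, so extremes are at the endpoints: setpoint = -5 gives overshoot = 104; setpoint = 5 gives overshoot = -16.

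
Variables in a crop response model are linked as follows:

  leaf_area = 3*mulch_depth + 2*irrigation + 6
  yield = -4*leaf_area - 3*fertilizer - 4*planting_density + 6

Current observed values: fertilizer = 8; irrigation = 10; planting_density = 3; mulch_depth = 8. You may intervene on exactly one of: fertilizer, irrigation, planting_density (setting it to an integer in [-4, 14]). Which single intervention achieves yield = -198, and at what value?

Intervening on fertilizer: yield = -3*fertilizer - 206. Reaching -198 requires fertilizer = -8/3, not an integer.
Intervening on irrigation: with other inputs at their observed values, yield = -8*irrigation - 150. Solving for -198 gives irrigation = 6, within [-4, 14].
Intervening on planting_density: yield = -4*planting_density - 218. Reaching -198 requires planting_density = -5, outside [-4, 14].

set irrigation = 6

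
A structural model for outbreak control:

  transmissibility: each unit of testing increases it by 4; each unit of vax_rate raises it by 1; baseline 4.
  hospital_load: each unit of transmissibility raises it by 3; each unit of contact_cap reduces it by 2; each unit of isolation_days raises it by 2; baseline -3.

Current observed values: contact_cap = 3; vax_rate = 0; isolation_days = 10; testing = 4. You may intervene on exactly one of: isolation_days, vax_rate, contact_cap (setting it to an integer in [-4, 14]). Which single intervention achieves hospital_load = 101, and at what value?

Intervening on isolation_days: hospital_load = 2*isolation_days + 51. Reaching 101 requires isolation_days = 25, outside [-4, 14].
Intervening on vax_rate: with other inputs at their observed values, hospital_load = 3*vax_rate + 71. Solving for 101 gives vax_rate = 10, within [-4, 14].
Intervening on contact_cap: hospital_load = -2*contact_cap + 77. Reaching 101 requires contact_cap = -12, outside [-4, 14].

set vax_rate = 10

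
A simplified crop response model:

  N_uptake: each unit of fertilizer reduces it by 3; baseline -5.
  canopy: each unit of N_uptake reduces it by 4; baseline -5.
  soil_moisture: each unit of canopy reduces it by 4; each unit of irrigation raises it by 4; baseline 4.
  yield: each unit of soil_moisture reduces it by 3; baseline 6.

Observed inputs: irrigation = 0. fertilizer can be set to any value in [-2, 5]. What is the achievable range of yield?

Substituting into the canopy equation gives canopy = 12*fertilizer + 15.
Substituting into the soil_moisture equation gives soil_moisture = -48*fertilizer - 56.
Substituting into the yield equation gives yield = 144*fertilizer + 174.
Linear in fertilizer, so extremes are at the endpoints: fertilizer = -2 gives yield = -114; fertilizer = 5 gives yield = 894.

-114 to 894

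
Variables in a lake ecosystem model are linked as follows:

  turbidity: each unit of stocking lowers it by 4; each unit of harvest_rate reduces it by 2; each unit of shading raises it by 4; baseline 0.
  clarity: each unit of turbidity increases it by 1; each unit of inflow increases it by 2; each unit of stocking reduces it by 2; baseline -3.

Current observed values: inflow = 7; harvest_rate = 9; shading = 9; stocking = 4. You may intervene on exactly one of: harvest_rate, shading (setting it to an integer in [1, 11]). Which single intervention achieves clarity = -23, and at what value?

set shading = 2

Intervening on harvest_rate: clarity = -2*harvest_rate + 23. Reaching -23 requires harvest_rate = 23, outside [1, 11].
Intervening on shading: with other inputs at their observed values, clarity = 4*shading - 31. Solving for -23 gives shading = 2, within [1, 11].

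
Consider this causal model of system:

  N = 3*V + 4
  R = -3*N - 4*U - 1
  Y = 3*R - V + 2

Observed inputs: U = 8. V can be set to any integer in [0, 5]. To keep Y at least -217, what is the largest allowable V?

Substituting into the R equation gives R = -9*V - 45.
Substituting into the Y equation gives Y = -28*V - 133.
Require -28*V - 133 ≥ -217, so V ≤ 3.
The largest integer in [0, 5] satisfying this is 3.

V = 3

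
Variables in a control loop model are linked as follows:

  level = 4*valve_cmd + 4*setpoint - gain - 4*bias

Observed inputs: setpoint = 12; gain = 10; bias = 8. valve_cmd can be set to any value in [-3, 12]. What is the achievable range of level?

-6 to 54

Substituting into the level equation gives level = 4*valve_cmd + 6.
Linear in valve_cmd, so extremes are at the endpoints: valve_cmd = -3 gives level = -6; valve_cmd = 12 gives level = 54.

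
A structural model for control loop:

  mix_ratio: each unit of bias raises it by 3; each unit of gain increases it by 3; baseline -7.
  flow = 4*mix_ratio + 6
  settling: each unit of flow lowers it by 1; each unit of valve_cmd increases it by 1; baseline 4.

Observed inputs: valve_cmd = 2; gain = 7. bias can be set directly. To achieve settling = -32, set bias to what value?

Substituting into the mix_ratio equation gives mix_ratio = 3*bias + 14.
Substituting into the flow equation gives flow = 12*bias + 62.
Substituting into the settling equation gives settling = -12*bias - 56.
Solve -12*bias - 56 = -32: bias = (-32 + 56) / -12 = -2.

bias = -2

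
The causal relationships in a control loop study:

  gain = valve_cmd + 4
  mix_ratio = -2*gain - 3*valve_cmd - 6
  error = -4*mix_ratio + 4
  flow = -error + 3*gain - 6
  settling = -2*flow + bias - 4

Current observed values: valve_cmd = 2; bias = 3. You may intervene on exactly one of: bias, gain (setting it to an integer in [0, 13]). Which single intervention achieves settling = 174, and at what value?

Intervening on bias: with other inputs at their observed values, settling = bias + 172. Solving for 174 gives bias = 2, within [0, 13].
Intervening on gain: settling = 10*gain + 115. Reaching 174 requires gain = 59/10, not an integer.

set bias = 2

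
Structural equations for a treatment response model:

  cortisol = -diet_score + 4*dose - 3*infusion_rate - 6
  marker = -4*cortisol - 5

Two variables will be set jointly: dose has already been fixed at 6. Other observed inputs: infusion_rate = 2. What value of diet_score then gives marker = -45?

With dose held at 6:
Substituting into the cortisol equation gives cortisol = -diet_score + 12.
This gives marker = 4*diet_score - 53.
Solve 4*diet_score - 53 = -45: diet_score = (-45 + 53) / 4 = 2.

diet_score = 2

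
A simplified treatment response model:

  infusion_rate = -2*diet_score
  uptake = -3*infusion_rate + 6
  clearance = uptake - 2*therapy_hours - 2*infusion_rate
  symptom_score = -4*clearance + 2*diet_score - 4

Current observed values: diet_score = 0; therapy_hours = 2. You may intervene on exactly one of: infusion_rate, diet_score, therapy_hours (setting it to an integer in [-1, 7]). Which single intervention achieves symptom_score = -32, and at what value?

Intervening on infusion_rate: with other inputs at their observed values, symptom_score = 20*infusion_rate - 12. Solving for -32 gives infusion_rate = -1, within [-1, 7].
Intervening on diet_score: symptom_score = -38*diet_score - 12. Reaching -32 requires diet_score = 10/19, not an integer.
Intervening on therapy_hours: symptom_score = 8*therapy_hours - 28. Reaching -32 requires therapy_hours = -1/2, not an integer.

set infusion_rate = -1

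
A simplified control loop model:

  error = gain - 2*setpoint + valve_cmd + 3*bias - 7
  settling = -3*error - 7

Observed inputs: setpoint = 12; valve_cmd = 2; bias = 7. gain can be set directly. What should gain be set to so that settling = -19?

gain = 12

Substituting into the error equation gives error = gain - 8.
Substituting into the settling equation gives settling = -3*gain + 17.
Solve -3*gain + 17 = -19: gain = (-19 - 17) / -3 = 12.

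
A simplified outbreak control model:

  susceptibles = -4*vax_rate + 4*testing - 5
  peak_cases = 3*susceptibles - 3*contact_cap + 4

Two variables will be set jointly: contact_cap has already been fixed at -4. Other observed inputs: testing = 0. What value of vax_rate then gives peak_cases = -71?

With contact_cap held at -4:
Substituting into the susceptibles equation gives susceptibles = -4*vax_rate - 5.
peak_cases becomes -12*vax_rate + 1.
Solve -12*vax_rate + 1 = -71: vax_rate = (-71 - 1) / -12 = 6.

vax_rate = 6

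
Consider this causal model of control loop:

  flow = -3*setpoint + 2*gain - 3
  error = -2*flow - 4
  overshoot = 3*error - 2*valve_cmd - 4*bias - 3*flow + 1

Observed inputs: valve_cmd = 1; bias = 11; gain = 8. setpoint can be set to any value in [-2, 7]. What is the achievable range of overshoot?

-228 to 15

Substituting into the flow equation gives flow = -3*setpoint + 13.
error becomes 6*setpoint - 30.
So overshoot = 27*setpoint - 174.
Linear in setpoint, so extremes are at the endpoints: setpoint = -2 gives overshoot = -228; setpoint = 7 gives overshoot = 15.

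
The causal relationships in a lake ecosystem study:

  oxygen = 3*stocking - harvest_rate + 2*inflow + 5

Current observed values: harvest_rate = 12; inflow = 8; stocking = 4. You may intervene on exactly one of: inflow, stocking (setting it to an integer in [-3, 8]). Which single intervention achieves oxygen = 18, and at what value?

Intervening on inflow: oxygen = 2*inflow + 5. Reaching 18 requires inflow = 13/2, not an integer.
Intervening on stocking: with other inputs at their observed values, oxygen = 3*stocking + 9. Solving for 18 gives stocking = 3, within [-3, 8].

set stocking = 3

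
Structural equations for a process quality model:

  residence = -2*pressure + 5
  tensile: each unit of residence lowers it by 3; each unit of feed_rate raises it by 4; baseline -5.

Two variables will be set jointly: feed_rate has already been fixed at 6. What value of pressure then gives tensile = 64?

With feed_rate held at 6:
Substituting into the tensile equation gives tensile = 6*pressure + 4.
Solve 6*pressure + 4 = 64: pressure = (64 - 4) / 6 = 10.

pressure = 10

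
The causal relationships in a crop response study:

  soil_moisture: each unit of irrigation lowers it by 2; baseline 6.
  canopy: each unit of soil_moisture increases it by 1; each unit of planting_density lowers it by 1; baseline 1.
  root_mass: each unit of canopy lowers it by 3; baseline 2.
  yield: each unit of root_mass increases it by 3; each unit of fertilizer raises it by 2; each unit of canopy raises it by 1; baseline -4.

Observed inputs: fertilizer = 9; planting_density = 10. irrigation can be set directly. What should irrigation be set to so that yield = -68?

Substituting into the canopy equation gives canopy = -2*irrigation - 3.
This gives root_mass = 6*irrigation + 11.
yield becomes 16*irrigation + 44.
Solve 16*irrigation + 44 = -68: irrigation = (-68 - 44) / 16 = -7.

irrigation = -7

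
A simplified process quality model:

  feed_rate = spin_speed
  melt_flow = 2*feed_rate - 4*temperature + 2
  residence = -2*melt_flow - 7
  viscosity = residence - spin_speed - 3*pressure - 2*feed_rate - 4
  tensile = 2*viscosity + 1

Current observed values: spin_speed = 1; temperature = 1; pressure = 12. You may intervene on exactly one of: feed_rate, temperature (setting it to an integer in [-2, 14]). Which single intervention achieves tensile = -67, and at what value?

Intervening on feed_rate: tensile = -12*feed_rate - 87. Reaching -67 requires feed_rate = -5/3, not an integer.
Intervening on temperature: with other inputs at their observed values, tensile = 16*temperature - 115. Solving for -67 gives temperature = 3, within [-2, 14].

set temperature = 3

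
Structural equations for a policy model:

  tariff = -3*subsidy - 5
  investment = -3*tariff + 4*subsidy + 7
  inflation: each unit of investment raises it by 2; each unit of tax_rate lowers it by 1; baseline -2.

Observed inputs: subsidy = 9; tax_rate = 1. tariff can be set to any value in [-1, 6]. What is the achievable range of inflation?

47 to 89

Intervening on tariff fixes its value directly, overriding its dependence on subsidy.
Substituting into the investment equation gives investment = -3*tariff + 43.
Substituting into the inflation equation gives inflation = -6*tariff + 83.
Linear in tariff, so extremes are at the endpoints: tariff = -1 gives inflation = 89; tariff = 6 gives inflation = 47.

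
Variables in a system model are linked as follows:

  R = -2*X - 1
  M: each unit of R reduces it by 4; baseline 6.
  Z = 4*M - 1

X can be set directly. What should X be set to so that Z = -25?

X = -2

Substituting into the M equation gives M = 8*X + 10.
This gives Z = 32*X + 39.
Solve 32*X + 39 = -25: X = (-25 - 39) / 32 = -2.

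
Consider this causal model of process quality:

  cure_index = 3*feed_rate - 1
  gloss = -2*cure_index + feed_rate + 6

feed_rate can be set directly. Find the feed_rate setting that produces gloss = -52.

Substituting into the gloss equation gives gloss = -5*feed_rate + 8.
Solve -5*feed_rate + 8 = -52: feed_rate = (-52 - 8) / -5 = 12.

feed_rate = 12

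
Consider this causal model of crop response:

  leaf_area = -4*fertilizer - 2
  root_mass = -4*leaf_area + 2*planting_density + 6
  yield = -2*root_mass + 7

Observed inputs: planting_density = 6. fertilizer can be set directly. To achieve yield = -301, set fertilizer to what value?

Substituting into the root_mass equation gives root_mass = 16*fertilizer + 26.
yield becomes -32*fertilizer - 45.
Solve -32*fertilizer - 45 = -301: fertilizer = (-301 + 45) / -32 = 8.

fertilizer = 8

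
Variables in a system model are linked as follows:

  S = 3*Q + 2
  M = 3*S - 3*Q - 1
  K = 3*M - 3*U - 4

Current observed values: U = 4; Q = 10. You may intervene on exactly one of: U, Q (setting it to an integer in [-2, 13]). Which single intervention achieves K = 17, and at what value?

set Q = 1

Intervening on U: K = -3*U + 191. Reaching 17 requires U = 58, outside [-2, 13].
Intervening on Q: with other inputs at their observed values, K = 18*Q - 1. Solving for 17 gives Q = 1, within [-2, 13].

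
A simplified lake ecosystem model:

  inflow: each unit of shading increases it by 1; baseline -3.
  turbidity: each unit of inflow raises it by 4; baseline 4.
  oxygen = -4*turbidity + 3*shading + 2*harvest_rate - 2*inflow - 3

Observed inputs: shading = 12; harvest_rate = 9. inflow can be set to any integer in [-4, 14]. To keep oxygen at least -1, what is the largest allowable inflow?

inflow = 2

Intervening on inflow fixes its value directly, overriding its dependence on shading.
Substituting into the oxygen equation gives oxygen = -18*inflow + 35.
Require -18*inflow + 35 ≥ -1, so inflow ≤ 2.
The largest integer in [-4, 14] satisfying this is 2.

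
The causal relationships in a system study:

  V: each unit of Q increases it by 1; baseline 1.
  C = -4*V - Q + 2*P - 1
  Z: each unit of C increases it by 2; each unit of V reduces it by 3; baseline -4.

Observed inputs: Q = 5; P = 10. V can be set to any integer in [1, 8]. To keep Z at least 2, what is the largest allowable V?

V = 2

Intervening on V fixes its value directly, overriding its dependence on Q.
Substituting into the C equation gives C = -4*V + 14.
Substituting into the Z equation gives Z = -11*V + 24.
Require -11*V + 24 ≥ 2, so V ≤ 2.
The largest integer in [1, 8] satisfying this is 2.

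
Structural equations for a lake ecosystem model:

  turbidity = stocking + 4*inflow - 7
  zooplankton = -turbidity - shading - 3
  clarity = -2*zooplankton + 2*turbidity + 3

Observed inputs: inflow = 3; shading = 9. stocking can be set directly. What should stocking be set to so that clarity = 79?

stocking = 8

Substituting into the turbidity equation gives turbidity = stocking + 5.
zooplankton becomes -stocking - 17.
Substituting into the clarity equation gives clarity = 4*stocking + 47.
Solve 4*stocking + 47 = 79: stocking = (79 - 47) / 4 = 8.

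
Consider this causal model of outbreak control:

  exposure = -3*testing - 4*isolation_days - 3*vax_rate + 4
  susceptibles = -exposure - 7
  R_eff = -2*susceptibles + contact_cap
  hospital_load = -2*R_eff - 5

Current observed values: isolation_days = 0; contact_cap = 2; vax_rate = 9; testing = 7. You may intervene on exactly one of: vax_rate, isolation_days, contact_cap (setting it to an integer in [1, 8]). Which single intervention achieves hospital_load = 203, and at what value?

set isolation_days = 4

Intervening on vax_rate: hospital_load = 12*vax_rate + 31. Reaching 203 requires vax_rate = 43/3, not an integer.
Intervening on isolation_days: with other inputs at their observed values, hospital_load = 16*isolation_days + 139. Solving for 203 gives isolation_days = 4, within [1, 8].
Intervening on contact_cap: hospital_load = -2*contact_cap + 143. Reaching 203 requires contact_cap = -30, outside [1, 8].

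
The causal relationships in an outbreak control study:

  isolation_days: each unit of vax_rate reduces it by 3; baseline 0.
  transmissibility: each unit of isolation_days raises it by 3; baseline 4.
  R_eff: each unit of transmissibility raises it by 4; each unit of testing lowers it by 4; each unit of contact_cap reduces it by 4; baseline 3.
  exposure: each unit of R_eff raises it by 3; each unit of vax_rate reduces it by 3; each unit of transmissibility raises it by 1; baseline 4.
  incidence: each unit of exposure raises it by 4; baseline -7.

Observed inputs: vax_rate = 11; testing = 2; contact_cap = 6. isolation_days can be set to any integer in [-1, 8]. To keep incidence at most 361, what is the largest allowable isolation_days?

Intervening on isolation_days fixes its value directly, overriding its dependence on vax_rate.
Substituting into the R_eff equation gives R_eff = 12*isolation_days - 13.
Substituting into the exposure equation gives exposure = 39*isolation_days - 64.
This gives incidence = 156*isolation_days - 263.
Require 156*isolation_days - 263 ≤ 361, so isolation_days ≤ 4.
The largest integer in [-1, 8] satisfying this is 4.

isolation_days = 4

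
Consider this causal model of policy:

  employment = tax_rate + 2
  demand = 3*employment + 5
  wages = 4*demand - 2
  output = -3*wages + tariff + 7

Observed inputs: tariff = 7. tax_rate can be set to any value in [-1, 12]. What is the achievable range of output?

Substituting into the demand equation gives demand = 3*tax_rate + 11.
Substituting into the wages equation gives wages = 12*tax_rate + 42.
output becomes -36*tax_rate - 112.
Linear in tax_rate, so extremes are at the endpoints: tax_rate = -1 gives output = -76; tax_rate = 12 gives output = -544.

-544 to -76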